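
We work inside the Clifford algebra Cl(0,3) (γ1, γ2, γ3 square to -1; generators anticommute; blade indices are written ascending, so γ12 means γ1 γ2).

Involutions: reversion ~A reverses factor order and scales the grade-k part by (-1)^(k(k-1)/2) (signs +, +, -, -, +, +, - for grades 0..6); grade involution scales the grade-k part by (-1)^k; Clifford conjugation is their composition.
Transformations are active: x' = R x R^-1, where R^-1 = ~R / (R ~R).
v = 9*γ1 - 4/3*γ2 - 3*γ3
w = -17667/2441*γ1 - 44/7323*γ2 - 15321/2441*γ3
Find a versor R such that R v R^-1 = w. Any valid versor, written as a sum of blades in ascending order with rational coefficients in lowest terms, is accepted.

A norm check does it: q(v) = q(w) = -826/9, hence R = v + w = 4302/2441*γ1 - 9808/7323*γ2 - 22644/2441*γ3 realises the map — parallel part kept, (v - w)/2 negated, v carried to w.
Answer: 4302/2441*γ1 - 9808/7323*γ2 - 22644/2441*γ3


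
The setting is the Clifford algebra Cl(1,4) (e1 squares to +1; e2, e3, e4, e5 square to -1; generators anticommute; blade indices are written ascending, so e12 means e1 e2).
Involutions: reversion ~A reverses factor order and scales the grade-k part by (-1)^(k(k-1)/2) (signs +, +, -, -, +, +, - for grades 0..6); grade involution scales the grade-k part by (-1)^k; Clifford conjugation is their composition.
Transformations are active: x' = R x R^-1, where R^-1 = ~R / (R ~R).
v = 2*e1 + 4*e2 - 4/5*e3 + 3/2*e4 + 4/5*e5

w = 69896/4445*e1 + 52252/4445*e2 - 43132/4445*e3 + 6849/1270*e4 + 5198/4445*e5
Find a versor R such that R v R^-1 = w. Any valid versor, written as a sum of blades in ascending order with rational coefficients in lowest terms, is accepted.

Sketch: the shared square -1553/100 makes R = v + w = 78786/4445*e1 + 70032/4445*e2 - 46688/4445*e3 + 4377/635*e4 + 8754/4445*e5 the natural versor; its sandwich fixes that direction, negates (v - w)/2, and sends v to w.
Answer: 78786/4445*e1 + 70032/4445*e2 - 46688/4445*e3 + 4377/635*e4 + 8754/4445*e5


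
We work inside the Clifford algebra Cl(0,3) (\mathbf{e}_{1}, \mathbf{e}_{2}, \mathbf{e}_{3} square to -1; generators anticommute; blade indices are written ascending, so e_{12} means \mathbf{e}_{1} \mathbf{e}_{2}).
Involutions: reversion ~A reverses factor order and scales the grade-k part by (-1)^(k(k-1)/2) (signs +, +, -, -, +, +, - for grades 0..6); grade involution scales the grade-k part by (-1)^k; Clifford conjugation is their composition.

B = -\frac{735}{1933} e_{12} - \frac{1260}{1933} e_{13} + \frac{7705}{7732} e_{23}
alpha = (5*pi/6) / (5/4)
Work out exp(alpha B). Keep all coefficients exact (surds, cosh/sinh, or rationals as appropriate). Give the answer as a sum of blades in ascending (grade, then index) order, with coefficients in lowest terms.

B^2 term by term: the squares give (-\frac{735}{1933})^2*(e_{12})^2 + (-\frac{1260}{1933})^2*(e_{13})^2 + (\frac{7705}{7732})^2*(e_{23})^2 = \frac{540225}{3736489}*(-1) + \frac{1587600}{3736489}*(-1) + \frac{59367025}{59783824}*(-1) = -\frac{25}{16} (each basis 2-blade squares to minus the product of its generators' squares); cross terms between blades sharing an index anticommute and cancel. So B^2 = -\frac{25}{16}.
B^2 = -\frac{25}{16} — the negative square puts this in the circular regime; l = \frac{5}{4}, alpha*l = \frac{5 \pi}{6}, so exp(alpha B) = cos(\frac{5 \pi}{6}) + (sin(\frac{5 \pi}{6})/(\frac{5}{4}))*B = - \frac{\sqrt{3}}{2} + (\frac{2}{5})*B.
Answer: - \frac{\sqrt{3}}{2} - \frac{294}{1933} e_{12} - \frac{504}{1933} e_{13} + \frac{1541}{3866} e_{23}


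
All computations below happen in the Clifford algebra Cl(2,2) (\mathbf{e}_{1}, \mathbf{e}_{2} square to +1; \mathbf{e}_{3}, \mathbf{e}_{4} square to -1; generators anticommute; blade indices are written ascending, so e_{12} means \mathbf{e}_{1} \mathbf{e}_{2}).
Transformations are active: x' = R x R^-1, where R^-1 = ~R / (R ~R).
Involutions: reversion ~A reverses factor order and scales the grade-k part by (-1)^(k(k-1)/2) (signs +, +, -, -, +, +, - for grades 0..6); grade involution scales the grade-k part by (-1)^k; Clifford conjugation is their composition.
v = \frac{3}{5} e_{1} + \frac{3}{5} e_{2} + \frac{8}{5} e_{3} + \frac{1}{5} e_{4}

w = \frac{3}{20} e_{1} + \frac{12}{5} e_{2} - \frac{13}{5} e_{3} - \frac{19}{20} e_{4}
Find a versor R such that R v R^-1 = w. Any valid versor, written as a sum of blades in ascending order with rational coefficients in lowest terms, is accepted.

Sketch: the shared square -\frac{47}{25} makes R = v + w = \frac{3}{4} e_{1} + 3 e_{2} - e_{3} - \frac{3}{4} e_{4} the natural versor; its sandwich fixes that direction, negates (v - w)/2, and sends v to w.
Answer: \frac{3}{4} e_{1} + 3 e_{2} - e_{3} - \frac{3}{4} e_{4}


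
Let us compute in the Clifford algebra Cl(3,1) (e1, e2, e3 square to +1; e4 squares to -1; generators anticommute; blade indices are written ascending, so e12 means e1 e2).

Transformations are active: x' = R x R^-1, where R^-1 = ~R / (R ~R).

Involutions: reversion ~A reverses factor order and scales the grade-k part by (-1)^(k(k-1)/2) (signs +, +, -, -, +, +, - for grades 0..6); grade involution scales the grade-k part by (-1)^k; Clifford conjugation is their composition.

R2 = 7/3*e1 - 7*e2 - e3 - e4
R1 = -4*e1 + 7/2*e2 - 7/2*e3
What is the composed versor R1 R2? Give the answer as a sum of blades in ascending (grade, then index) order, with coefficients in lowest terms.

Distribute over the terms of R1 (each basis-blade product reordered to ascending indices, repeated generators contracted through their squares):
(-4*e1) R2 = -28/3 + 28*e12 + 4*e13 + 4*e14
(7/2*e2) R2 = -49/2 - 49/6*e12 - 7/2*e23 - 7/2*e24
(-7/2*e3) R2 = 7/2 + 49/6*e13 - 49/2*e23 + 7/2*e34
Summing the partial products and collecting blades:
Answer: -91/3 + 119/6*e12 + 73/6*e13 + 4*e14 - 28*e23 - 7/2*e24 + 7/2*e34


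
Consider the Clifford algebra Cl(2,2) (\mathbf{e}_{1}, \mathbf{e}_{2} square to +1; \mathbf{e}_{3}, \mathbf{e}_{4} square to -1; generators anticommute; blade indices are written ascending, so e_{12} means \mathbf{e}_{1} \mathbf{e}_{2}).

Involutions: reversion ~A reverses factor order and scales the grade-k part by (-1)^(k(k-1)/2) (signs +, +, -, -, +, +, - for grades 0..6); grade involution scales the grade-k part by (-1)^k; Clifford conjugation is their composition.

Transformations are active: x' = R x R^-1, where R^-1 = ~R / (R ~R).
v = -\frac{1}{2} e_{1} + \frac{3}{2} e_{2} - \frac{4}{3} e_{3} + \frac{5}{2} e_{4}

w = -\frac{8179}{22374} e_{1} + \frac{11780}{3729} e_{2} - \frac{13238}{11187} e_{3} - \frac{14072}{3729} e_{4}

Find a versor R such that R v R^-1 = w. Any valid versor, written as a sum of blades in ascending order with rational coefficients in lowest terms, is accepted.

Why this works: both vectors square to -\frac{199}{36}, so q(v) = q(w) and R = v + w = -\frac{9683}{11187} e_{1} + \frac{34747}{7458} e_{2} - \frac{28154}{11187} e_{3} - \frac{9499}{7458} e_{4} carries v to w — its own direction survives, the complement (v - w)/2 flips.
Answer: -\frac{9683}{11187} e_{1} + \frac{34747}{7458} e_{2} - \frac{28154}{11187} e_{3} - \frac{9499}{7458} e_{4}


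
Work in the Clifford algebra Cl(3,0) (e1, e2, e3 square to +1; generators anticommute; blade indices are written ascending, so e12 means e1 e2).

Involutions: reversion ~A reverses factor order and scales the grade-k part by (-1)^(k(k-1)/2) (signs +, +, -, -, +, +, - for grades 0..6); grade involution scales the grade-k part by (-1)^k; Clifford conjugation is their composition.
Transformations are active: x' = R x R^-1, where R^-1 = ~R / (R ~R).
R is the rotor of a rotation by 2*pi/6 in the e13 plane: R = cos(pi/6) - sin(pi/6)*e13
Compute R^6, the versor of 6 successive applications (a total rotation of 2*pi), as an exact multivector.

Half-angle bookkeeping: 6 applications in e13 add up to rotor phase 6*pi/6 = pi, so R^6 = cos(pi) - sin(pi)*e13.
cos(pi) = -1 and sin(pi) = 0, so R^6 = -1. The total rotation 2*pi is 1 full turn, so every vector returns to itself, yet the rotor is -1, on the OTHER sheet of the double cover (an odd number of 2*pi turns).
Answer: -1


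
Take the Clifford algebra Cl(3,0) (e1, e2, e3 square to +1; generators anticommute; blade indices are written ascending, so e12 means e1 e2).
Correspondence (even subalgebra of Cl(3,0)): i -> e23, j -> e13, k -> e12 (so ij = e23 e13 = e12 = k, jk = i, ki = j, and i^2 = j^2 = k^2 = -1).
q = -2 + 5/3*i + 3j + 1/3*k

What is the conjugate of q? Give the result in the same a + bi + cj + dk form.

In blades: q = -2 + 1/3*e12 + 3*e13 + 5/3*e23.
Quaternion conjugation is reversion on the even subalgebra: the scalar is fixed and every grade-2 blade flips sign, giving -2 - 1/3*e12 - 3*e13 - 5/3*e23; translating back:
Answer: -2 - 5/3*i - 3j - 1/3*k


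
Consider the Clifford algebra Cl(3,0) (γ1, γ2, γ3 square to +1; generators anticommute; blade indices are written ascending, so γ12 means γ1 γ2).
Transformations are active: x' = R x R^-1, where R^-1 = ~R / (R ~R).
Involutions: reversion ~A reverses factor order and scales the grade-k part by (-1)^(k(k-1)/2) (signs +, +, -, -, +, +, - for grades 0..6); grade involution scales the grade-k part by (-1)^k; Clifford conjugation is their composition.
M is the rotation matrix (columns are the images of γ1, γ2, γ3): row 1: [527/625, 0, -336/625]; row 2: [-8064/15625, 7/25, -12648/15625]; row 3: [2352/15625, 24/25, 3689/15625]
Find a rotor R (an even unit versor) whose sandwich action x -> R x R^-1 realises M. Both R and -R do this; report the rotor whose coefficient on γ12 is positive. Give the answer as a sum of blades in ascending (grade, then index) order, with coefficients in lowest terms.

Method: write R = a + b12*γ12 + b13*γ13 + b23*γ23 with a^2 + b12^2 + b13^2 + b23^2 = 1 (so R^-1 = ~R). Expanding the columns R e_j ~R gives tr M = 4a^2 - 1 and, from the antisymmetric part, M21 - M12 = -4a*b12, M13 - M31 = 4a*b13, M32 - M23 = -4a*b23.
Here tr M = 21239/15625, so a^2 = (1 + tr M)/4 = 9216/15625 and a = ±96/125. Taking a = 96/125: M21 - M12 = -8064/15625, M13 - M31 = -10752/15625, M32 - M23 = 27648/15625, giving b12 = 21/125, b13 = -28/125, b23 = -72/125, i.e. R = 96/125 + 21/125*γ12 - 28/125*γ13 - 72/125*γ23.
Its γ12 coefficient is already positive.
Answer: 96/125 + 21/125*γ12 - 28/125*γ13 - 72/125*γ23. Sheet selection: the two-to-one cover makes ±R indistinguishable at the matrix level (trace 21239/15625), so uniqueness comes from the required sign on γ12.


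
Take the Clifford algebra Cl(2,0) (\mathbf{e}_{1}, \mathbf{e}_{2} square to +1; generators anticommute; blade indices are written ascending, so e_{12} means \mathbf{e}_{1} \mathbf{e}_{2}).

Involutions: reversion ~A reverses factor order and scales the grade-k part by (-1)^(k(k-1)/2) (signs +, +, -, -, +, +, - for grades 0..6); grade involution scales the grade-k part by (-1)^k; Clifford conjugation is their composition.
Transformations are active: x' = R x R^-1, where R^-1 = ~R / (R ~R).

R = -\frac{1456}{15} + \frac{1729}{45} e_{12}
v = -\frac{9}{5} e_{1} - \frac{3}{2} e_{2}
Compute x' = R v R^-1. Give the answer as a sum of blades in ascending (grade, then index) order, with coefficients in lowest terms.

~R = -\frac{1456}{15} - \frac{1729}{45} e_{12}, and R ~R = \frac{4413773}{405}, so R^-1 = ~R / (\frac{4413773}{405}).
R v = \frac{17563}{150} e_{1} + \frac{5369}{25} e_{2}
Answer: -\frac{3807}{13325} e_{1} - \frac{61977}{26650} e_{2}


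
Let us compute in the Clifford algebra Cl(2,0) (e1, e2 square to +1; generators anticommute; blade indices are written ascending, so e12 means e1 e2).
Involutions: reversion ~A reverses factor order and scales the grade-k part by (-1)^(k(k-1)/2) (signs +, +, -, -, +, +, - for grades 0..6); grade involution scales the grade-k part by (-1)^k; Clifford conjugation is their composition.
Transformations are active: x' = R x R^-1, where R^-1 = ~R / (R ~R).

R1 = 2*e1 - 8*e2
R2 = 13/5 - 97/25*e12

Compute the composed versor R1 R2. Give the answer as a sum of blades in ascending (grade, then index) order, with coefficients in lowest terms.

Distribute over the terms of R1 (each basis-blade product reordered to ascending indices, repeated generators contracted through their squares):
(2*e1) R2 = 26/5*e1 - 194/25*e2
(-8*e2) R2 = -776/25*e1 - 104/5*e2
Summing the partial products and collecting blades:
Answer: -646/25*e1 - 714/25*e2


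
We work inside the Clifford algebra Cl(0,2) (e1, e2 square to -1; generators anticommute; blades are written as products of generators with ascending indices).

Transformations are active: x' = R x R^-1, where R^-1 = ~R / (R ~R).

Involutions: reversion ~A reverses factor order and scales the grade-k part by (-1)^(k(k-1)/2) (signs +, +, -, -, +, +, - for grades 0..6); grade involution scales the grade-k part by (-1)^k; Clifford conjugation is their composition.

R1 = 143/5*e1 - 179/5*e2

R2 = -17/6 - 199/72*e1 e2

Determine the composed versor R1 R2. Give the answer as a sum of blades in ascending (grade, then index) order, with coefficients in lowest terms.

Distribute over the terms of R1 (each basis-blade product reordered to ascending indices, repeated generators contracted through their squares):
(143/5*e1) R2 = -2431/30*e1 + 28457/360*e2
(-179/5*e2) R2 = 35621/360*e1 + 3043/30*e2
Summing the partial products and collecting blades:
Answer: 6449/360*e1 + 64973/360*e2


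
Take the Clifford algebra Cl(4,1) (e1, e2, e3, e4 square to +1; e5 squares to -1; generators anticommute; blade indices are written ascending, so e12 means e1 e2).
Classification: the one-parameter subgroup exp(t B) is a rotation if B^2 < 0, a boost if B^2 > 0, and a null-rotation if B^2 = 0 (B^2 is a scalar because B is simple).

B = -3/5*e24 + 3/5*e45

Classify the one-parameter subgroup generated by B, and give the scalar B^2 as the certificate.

B^2 term by term: the squares give (-3/5)^2*(e24)^2 + (3/5)^2*(e45)^2 = 9/25*(-1) + 9/25*(+1) = 0 (each basis 2-blade squares to minus the product of its generators' squares); cross terms between blades sharing an index anticommute and cancel. So B^2 = 0.
Answer: null-rotation, certificate B^2 = 0. Key observation: B^2 = 0 is a conjugation invariant, so its sign decides the class regardless of the surface form of B.


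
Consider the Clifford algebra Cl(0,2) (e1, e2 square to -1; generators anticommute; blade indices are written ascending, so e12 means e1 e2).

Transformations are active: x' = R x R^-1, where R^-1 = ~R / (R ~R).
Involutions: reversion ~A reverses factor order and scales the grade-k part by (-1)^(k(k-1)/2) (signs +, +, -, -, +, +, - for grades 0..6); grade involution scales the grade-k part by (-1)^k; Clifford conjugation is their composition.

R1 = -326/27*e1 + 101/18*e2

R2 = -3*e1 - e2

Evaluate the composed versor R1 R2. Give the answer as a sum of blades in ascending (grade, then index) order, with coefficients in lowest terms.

Distribute over the terms of R1 (each basis-blade product reordered to ascending indices, repeated generators contracted through their squares):
(-326/27*e1) R2 = -326/9 + 326/27*e12
(101/18*e2) R2 = 101/18 + 101/6*e12
Summing the partial products and collecting blades:
Answer: -551/18 + 1561/54*e12


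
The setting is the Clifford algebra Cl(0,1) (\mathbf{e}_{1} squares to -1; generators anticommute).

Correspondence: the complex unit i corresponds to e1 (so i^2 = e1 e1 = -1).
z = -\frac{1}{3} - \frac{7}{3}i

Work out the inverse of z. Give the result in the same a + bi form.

In blades: z = -\frac{1}{3} - \frac{7}{3} e_{1}.
With qbar = -\frac{1}{3} + \frac{7}{3} e_{1} (scalar fixed, mapped units negated), z qbar = \frac{50}{9} (the sum of squared coefficients), so z^-1 = qbar / (\frac{50}{9}) = -\frac{3}{50} + \frac{21}{50} e_{1}; translating back:
Answer: -\frac{3}{50} + \frac{21}{50}i


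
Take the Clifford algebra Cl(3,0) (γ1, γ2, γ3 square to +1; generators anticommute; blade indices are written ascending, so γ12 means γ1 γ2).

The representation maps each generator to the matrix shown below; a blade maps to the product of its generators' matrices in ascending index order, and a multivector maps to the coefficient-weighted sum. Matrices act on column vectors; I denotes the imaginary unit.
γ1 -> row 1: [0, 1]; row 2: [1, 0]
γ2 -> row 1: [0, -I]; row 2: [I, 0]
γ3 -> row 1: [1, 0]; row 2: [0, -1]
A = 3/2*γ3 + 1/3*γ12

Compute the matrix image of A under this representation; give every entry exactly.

Bivector images (products of the table entries): rho(γ12) = rho(γ1)rho(γ2) = row 1: [I, 0]; row 2: [0, -I].
M = (3/2)*rho(γ3) + (1/3)*rho(γ12), summed entrywise:
Answer: row 1: [3/2 + I/3, 0]; row 2: [0, -3/2 - I/3]


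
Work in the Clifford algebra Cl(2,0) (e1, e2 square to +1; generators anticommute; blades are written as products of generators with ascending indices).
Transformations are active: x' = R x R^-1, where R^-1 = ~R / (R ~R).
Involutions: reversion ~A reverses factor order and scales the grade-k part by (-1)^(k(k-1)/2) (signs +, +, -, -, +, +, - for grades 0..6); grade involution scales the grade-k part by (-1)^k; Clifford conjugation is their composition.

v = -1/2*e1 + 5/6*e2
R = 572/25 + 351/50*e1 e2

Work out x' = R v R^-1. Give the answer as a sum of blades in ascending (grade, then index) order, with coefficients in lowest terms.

~R = 572/25 - 351/50*e1 e2, and R ~R = 1431937/2500, so R^-1 = ~R / (1431937/2500).
R v = -559/100*e1 + 6773/300*e2
Answer: 905/16946*e1 + 49331/50838*e2


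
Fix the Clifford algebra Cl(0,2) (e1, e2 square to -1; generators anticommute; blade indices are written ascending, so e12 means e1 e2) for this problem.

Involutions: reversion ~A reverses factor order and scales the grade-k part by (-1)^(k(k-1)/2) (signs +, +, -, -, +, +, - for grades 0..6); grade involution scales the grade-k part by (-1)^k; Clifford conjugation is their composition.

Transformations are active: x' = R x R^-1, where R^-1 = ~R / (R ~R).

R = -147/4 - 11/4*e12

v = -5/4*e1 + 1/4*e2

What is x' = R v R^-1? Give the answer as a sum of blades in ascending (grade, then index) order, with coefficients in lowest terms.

~R = -147/4 + 11/4*e12, and R ~R = 10865/8, so R^-1 = ~R / (10865/8).
R v = 373/8*e1 - 23/4*e2
Answer: -55337/43460*e1 + 2659/43460*e2


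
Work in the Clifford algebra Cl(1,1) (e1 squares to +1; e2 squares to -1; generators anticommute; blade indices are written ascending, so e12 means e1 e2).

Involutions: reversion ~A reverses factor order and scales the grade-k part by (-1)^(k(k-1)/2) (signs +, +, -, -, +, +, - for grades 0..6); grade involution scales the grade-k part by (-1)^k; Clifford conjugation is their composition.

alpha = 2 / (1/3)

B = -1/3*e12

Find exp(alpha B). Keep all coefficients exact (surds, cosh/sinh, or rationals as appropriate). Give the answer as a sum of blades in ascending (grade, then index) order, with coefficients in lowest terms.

B^2 = (-1/3)^2*(e12)^2 = 1/9*(+1) = 1/9 (a basis 2-blade squares to minus the product of its generators' squares).
B^2 = 1/9 — a positive square means the series sums to a boost: l = 1/3, alpha*l = 2, so exp(alpha B) = cosh(2) + (sinh(2)/(1/3))*B = cosh(2) + (3*sinh(2))*B.
Answer: cosh(2) - sinh(2)*e12


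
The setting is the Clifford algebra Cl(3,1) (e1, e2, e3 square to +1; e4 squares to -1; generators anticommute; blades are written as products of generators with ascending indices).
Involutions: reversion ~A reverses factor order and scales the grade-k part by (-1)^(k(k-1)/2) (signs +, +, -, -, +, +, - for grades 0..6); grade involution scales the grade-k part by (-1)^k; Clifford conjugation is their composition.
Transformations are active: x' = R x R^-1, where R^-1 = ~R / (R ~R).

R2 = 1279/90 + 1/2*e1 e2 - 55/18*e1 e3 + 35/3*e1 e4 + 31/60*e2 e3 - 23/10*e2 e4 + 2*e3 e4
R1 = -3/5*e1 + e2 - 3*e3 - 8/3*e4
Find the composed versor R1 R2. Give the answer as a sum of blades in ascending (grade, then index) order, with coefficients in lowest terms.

Distribute over the terms of R1 (each basis-blade product reordered to ascending indices, repeated generators contracted through their squares):
(-3/5*e1) R2 = -1279/150*e1 - 3/10*e2 + 11/6*e3 - 7*e4 - 31/100*e1 e2 e3 + 69/50*e1 e2 e4 - 6/5*e1 e3 e4
(e2) R2 = -1/2*e1 + 1279/90*e2 + 31/60*e3 - 23/10*e4 + 55/18*e1 e2 e3 - 35/3*e1 e2 e4 + 2*e2 e3 e4
(-3*e3) R2 = -55/6*e1 + 31/20*e2 - 1279/30*e3 - 6*e4 - 3/2*e1 e2 e3 + 35*e1 e3 e4 - 69/10*e2 e3 e4
(-8/3*e4) R2 = -280/9*e1 + 92/15*e2 - 16/3*e3 - 5116/135*e4 - 4/3*e1 e2 e4 + 220/27*e1 e3 e4 - 62/45*e2 e3 e4
Summing the partial products and collecting blades:
Answer: -22187/450*e1 + 3887/180*e2 - 2737/60*e3 - 14363/270*e4 + 1121/900*e1 e2 e3 - 581/50*e1 e2 e4 + 5663/135*e1 e3 e4 - 113/18*e2 e3 e4


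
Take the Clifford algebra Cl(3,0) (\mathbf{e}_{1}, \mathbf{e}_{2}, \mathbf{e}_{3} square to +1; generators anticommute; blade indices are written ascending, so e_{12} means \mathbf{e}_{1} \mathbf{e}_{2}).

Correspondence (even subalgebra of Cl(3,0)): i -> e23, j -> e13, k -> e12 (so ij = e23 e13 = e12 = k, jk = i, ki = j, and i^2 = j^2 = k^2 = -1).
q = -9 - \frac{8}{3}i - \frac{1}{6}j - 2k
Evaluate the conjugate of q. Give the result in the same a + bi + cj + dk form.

In blades: q = -9 - 2 e_{12} - \frac{1}{6} e_{13} - \frac{8}{3} e_{23}.
Quaternion conjugation is reversion on the even subalgebra: the scalar is fixed and every grade-2 blade flips sign, giving -9 + 2 e_{12} + \frac{1}{6} e_{13} + \frac{8}{3} e_{23}; translating back:
Answer: -9 + \frac{8}{3}i + \frac{1}{6}j + 2k


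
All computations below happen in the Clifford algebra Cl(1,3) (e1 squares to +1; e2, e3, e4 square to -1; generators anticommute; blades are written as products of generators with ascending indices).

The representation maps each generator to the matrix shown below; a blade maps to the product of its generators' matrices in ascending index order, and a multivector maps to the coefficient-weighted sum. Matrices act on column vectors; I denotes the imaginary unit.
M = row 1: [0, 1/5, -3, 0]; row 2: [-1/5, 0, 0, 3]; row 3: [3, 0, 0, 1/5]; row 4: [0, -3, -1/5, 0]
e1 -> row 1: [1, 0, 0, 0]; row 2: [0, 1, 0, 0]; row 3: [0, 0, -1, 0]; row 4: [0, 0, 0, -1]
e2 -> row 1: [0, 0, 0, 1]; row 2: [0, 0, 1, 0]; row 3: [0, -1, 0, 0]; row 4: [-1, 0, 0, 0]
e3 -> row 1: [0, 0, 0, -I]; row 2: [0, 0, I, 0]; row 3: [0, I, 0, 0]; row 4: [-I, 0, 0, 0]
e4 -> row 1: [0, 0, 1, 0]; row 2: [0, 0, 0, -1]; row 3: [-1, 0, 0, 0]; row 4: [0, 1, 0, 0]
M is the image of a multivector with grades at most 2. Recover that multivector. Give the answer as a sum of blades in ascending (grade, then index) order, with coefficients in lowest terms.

Method: the blade images are trace-orthogonal — tr(rho(e_A) rho(e_B)^-1) = 4 if A = B and 0 otherwise — and rho(e_A)^-1 = (e_A)^2 * rho(e_A) with (e_A)^2 = +1 or -1, so the coefficient of e_A in the preimage is (e_A)^2 * tr(M rho(e_A))/4.
Nonzero projections over blades of grade <= 2: e4: (e4)^2 = -1, tr(M rho(e4)) = 12, coefficient -3; e2 e4: (e2 e4)^2 = -1, tr(M rho(e2 e4)) = -4/5, coefficient 1/5. Every other blade of grade <= 2 projects to 0.
Answer: -3*e4 + 1/5*e2 e4


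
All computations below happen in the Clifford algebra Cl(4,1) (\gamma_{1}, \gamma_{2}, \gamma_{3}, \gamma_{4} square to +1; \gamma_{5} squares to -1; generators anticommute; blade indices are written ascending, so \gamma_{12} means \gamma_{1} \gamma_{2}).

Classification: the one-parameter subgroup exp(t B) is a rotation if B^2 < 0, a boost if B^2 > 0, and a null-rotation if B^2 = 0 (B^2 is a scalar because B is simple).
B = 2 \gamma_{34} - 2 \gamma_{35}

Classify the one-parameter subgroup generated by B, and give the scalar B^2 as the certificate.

B^2 term by term: the squares give (2)^2*(\gamma_{34})^2 + (-2)^2*(\gamma_{35})^2 = 4*(-1) + 4*(+1) = 0 (each basis 2-blade squares to minus the product of its generators' squares); cross terms between blades sharing an index anticommute and cancel. So B^2 = 0.
Answer: null-rotation, certificate B^2 = 0. Certificate logic: 0 is a conjugation-invariant scalar, so its sign fixes rotation versus boost versus null-rotation outright.


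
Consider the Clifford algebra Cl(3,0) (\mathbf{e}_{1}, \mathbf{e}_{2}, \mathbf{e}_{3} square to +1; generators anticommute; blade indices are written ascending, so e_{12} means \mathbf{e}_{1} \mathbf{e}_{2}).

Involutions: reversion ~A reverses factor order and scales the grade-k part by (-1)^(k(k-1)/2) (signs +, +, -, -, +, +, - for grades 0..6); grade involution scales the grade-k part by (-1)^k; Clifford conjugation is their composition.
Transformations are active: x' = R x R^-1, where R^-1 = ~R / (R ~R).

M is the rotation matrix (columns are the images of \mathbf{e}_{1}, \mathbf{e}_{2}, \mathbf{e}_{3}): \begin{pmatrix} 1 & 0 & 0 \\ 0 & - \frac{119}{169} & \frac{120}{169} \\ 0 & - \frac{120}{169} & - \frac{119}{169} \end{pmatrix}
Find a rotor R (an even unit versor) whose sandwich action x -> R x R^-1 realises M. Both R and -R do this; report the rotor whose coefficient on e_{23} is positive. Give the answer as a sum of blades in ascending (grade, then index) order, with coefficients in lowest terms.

Method: write R = a + b12*e_{12} + b13*e_{13} + b23*e_{23} with a^2 + b12^2 + b13^2 + b23^2 = 1 (so R^-1 = ~R). Expanding the columns R e_j ~R gives tr M = 4a^2 - 1 and, from the antisymmetric part, M21 - M12 = -4a*b12, M13 - M31 = 4a*b13, M32 - M23 = -4a*b23.
Here tr M = -\frac{69}{169}, so a^2 = (1 + tr M)/4 = \frac{25}{169} and a = ±\frac{5}{13}. Taking a = \frac{5}{13}: M21 - M12 = 0, M13 - M31 = 0, M32 - M23 = -\frac{240}{169}, giving b12 = 0, b13 = 0, b23 = \frac{12}{13}, i.e. R = \frac{5}{13} + \frac{12}{13} e_{23}.
Its e_{23} coefficient is already positive.
Answer: \frac{5}{13} + \frac{12}{13} e_{23}. Note: both R and -R realise this M (trace -\frac{69}{169}); the covering map identifies them, and the e_{23}-coefficient sign is the tie-breaker.


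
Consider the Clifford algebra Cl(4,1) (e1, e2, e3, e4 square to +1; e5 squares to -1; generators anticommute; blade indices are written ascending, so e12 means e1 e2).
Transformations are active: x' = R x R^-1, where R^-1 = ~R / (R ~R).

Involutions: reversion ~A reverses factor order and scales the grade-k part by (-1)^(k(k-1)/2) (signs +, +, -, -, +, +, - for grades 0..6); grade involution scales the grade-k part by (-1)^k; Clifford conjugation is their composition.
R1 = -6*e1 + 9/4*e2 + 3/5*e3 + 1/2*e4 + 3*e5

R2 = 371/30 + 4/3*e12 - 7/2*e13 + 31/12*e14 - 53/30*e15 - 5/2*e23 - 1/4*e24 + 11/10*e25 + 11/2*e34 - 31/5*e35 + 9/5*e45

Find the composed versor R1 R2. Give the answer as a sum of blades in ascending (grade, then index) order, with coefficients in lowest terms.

Distribute over the terms of R1 (each basis-blade product reordered to ascending indices, repeated generators contracted through their squares):
(-6*e1) R2 = -371/5*e1 - 8*e2 + 21*e3 - 31/2*e4 + 53/5*e5 + 15*e123 + 3/2*e124 - 33/5*e125 - 33*e134 + 186/5*e135 - 54/5*e145
(9/4*e2) R2 = -3*e1 + 1113/40*e2 - 45/8*e3 - 9/16*e4 + 99/40*e5 + 63/8*e123 - 93/16*e124 + 159/40*e125 + 99/8*e234 - 279/20*e235 + 81/20*e245
(3/5*e3) R2 = 21/10*e1 + 3/2*e2 + 371/50*e3 + 33/10*e4 - 93/25*e5 + 4/5*e123 - 31/20*e134 + 53/50*e135 + 3/20*e234 - 33/50*e235 + 27/25*e345
(1/2*e4) R2 = -31/24*e1 + 1/8*e2 - 11/4*e3 + 371/60*e4 + 9/10*e5 + 2/3*e124 - 7/4*e134 + 53/60*e145 - 5/4*e234 - 11/20*e245 + 31/10*e345
(3*e5) R2 = -53/10*e1 + 33/10*e2 - 93/5*e3 + 27/5*e4 + 371/10*e5 + 4*e125 - 21/2*e135 + 31/4*e145 - 15/2*e235 - 3/4*e245 + 33/2*e345
Summing the partial products and collecting blades:
Answer: -9803/120*e1 + 99/4*e2 + 289/200*e3 - 283/240*e4 + 9471/200*e5 + 947/40*e123 - 175/48*e124 + 11/8*e125 - 363/10*e134 + 694/25*e135 - 13/6*e145 + 451/40*e234 - 2211/100*e235 + 11/4*e245 + 517/25*e345


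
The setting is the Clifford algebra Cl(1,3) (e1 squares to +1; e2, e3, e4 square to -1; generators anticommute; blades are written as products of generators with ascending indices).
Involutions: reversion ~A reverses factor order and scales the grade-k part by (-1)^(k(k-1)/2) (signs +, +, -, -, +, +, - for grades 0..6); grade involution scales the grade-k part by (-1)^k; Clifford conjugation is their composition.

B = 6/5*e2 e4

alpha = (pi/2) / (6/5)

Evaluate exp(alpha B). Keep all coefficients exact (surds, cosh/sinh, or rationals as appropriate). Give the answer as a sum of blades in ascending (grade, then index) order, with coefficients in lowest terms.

B^2 = (6/5)^2*(e2 e4)^2 = 36/25*(-1) = -36/25 (a basis 2-blade squares to minus the product of its generators' squares).
B^2 = -36/25 — since the square is negative, the closed form is circular: l = 6/5, alpha*l = pi/2, so exp(alpha B) = cos(pi/2) + (sin(pi/2)/(6/5))*B = 0 + (5/6)*B.
Answer: e2 e4


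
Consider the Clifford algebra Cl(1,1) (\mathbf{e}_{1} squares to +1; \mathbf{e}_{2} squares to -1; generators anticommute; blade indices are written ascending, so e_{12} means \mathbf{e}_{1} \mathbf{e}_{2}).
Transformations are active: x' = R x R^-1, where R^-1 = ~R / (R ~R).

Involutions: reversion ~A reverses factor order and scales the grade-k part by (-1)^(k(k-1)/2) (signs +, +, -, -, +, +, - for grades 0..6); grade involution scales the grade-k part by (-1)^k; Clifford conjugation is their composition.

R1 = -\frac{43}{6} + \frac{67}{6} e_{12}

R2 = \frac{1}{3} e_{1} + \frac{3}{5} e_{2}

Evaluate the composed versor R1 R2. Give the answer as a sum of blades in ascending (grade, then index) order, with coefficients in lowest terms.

Distribute over the terms of R1 (each basis-blade product reordered to ascending indices, repeated generators contracted through their squares):
(-\frac{43}{6}) R2 = -\frac{43}{18} e_{1} - \frac{43}{10} e_{2}
(\frac{67}{6} e_{12}) R2 = -\frac{67}{10} e_{1} - \frac{67}{18} e_{2}
Summing the partial products and collecting blades:
Answer: -\frac{409}{45} e_{1} - \frac{361}{45} e_{2}


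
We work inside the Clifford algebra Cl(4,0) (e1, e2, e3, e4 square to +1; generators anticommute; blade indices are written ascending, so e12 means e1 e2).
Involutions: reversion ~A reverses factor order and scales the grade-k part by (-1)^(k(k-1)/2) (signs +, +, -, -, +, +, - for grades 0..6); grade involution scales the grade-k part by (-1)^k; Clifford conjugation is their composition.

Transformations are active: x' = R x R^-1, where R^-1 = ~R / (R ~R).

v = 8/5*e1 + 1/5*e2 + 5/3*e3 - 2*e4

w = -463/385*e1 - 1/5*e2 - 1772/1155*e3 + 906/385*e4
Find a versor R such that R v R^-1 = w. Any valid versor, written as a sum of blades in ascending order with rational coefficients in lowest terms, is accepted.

Here q(v) = q(w) = 422/45; the classical choice R = v + w = 153/385*e1 + 51/385*e3 + 136/385*e4 then realises v -> w under the sandwich.
Answer: 153/385*e1 + 51/385*e3 + 136/385*e4


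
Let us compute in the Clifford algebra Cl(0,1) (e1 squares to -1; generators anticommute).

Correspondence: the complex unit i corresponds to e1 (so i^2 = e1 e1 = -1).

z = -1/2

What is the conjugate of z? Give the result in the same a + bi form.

In blades: z = -1/2.
Conjugation here is Clifford conjugation: the scalar is fixed and the grade-1 and grade-2 blades all flip sign, giving -1/2; translating back:
Answer: -1/2


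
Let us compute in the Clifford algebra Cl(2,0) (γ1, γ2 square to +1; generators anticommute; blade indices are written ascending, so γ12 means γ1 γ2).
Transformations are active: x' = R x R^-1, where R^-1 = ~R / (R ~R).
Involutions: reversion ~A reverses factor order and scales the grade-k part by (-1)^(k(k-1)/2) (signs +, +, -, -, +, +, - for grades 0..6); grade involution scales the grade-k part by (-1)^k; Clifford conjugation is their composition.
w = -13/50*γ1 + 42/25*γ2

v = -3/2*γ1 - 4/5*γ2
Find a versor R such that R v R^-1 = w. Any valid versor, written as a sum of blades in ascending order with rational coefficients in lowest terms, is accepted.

Since q(v) = q(w) = 289/100, the sum R = v + w = -44/25*γ1 + 22/25*γ2 does the job whenever invertible.
Answer: -44/25*γ1 + 22/25*γ2


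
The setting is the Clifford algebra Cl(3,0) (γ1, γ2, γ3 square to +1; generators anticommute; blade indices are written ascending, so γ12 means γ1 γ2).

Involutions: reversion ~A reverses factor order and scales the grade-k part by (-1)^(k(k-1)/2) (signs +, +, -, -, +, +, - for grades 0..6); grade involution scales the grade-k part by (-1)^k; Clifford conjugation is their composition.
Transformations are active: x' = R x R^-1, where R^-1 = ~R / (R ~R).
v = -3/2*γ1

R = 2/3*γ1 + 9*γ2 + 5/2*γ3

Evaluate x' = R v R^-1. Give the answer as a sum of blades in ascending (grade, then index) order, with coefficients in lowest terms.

~R = 2/3*γ1 + 9*γ2 + 5/2*γ3, and R ~R = 3157/36, so R^-1 = ~R / (3157/36).
R v = -1 + 27/2*γ12 + 15/4*γ13
Answer: 9375/6314*γ1 - 648/3157*γ2 - 180/3157*γ3


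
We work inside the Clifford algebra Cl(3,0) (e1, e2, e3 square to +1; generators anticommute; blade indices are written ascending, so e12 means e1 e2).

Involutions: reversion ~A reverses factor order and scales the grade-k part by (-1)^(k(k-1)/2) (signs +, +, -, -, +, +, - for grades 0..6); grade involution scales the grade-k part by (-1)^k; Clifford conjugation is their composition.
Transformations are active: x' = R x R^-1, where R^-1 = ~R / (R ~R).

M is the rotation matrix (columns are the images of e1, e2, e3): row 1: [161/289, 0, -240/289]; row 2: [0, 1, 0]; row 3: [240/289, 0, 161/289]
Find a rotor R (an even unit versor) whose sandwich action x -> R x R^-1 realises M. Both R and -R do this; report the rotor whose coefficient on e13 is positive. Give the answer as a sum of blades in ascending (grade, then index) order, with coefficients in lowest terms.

Method: write R = a + b12*e12 + b13*e13 + b23*e23 with a^2 + b12^2 + b13^2 + b23^2 = 1 (so R^-1 = ~R). Expanding the columns R e_j ~R gives tr M = 4a^2 - 1 and, from the antisymmetric part, M21 - M12 = -4a*b12, M13 - M31 = 4a*b13, M32 - M23 = -4a*b23.
Here tr M = 611/289, so a^2 = (1 + tr M)/4 = 225/289 and a = ±15/17. Taking a = 15/17: M21 - M12 = 0, M13 - M31 = -480/289, M32 - M23 = 0, giving b12 = 0, b13 = -8/17, b23 = 0, i.e. R = 15/17 - 8/17*e13.
Its e13 coefficient is negative, so report the other preimage -R.
Answer: -15/17 + 8/17*e13. Uniqueness: Spin(3) -> SO(3) maps R and -R to the same rotation of trace 611/289; fixing the sign of the e13 coefficient removes the ambiguity.


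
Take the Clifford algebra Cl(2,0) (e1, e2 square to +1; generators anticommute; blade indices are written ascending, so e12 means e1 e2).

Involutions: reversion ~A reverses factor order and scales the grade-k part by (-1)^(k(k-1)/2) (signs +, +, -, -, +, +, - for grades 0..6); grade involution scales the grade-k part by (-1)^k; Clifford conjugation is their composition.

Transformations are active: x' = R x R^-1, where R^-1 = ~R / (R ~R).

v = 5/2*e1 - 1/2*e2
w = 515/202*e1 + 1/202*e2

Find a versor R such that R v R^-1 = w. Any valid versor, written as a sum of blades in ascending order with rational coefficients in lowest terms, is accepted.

Here q(v) = q(w) = 13/2; the classical choice R = v + w = 510/101*e1 - 50/101*e2 then realises v -> w under the sandwich.
Answer: 510/101*e1 - 50/101*e2


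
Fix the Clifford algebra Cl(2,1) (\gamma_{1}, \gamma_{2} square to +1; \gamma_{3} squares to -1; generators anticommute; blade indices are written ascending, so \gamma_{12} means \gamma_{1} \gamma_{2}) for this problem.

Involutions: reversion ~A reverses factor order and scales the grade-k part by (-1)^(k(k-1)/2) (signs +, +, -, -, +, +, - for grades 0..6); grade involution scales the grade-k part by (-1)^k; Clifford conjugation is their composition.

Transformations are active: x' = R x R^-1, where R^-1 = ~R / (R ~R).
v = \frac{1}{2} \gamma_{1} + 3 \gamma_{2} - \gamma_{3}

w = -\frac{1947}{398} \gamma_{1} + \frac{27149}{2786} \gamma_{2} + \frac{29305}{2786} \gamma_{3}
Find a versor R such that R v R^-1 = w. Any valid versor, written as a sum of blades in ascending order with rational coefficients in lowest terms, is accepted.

Take R = v + w = -\frac{874}{199} \gamma_{1} + \frac{35507}{2786} \gamma_{2} + \frac{26519}{2786} \gamma_{3}. Because q(v) = q(w) = \frac{33}{4}, conjugation by R sends v exactly to w.
Answer: -\frac{874}{199} \gamma_{1} + \frac{35507}{2786} \gamma_{2} + \frac{26519}{2786} \gamma_{3}


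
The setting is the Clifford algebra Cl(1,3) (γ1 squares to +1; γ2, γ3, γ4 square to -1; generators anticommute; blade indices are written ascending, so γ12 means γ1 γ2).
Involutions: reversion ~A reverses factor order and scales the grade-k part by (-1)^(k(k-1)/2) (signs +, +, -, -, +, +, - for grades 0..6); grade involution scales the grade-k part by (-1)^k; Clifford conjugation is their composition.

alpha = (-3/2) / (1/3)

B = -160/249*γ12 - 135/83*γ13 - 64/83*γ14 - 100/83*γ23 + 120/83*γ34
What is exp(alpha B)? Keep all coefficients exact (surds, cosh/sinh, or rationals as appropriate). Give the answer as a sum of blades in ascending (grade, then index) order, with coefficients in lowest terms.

B^2 term by term: the squares give (-160/249)^2*(γ12)^2 + (-135/83)^2*(γ13)^2 + (-64/83)^2*(γ14)^2 + (-100/83)^2*(γ23)^2 + (120/83)^2*(γ34)^2 = 25600/62001*(+1) + 18225/6889*(+1) + 4096/6889*(+1) + 10000/6889*(-1) + 14400/6889*(-1) = 1/9 (each basis 2-blade squares to minus the product of its generators' squares); cross terms between blades sharing an index anticommute and cancel; the commuting (index-disjoint) pairs give grade-4 terms 2*c*c'*(blade product), which cancel blade by blade — γ1234: -12800/6889 + 12800/6889 = 0 — confirming B is simple. So B^2 = 1/9.
B^2 = 1/9 — hyperbolic case — the even/odd split gives cosh and sinh: l = 1/3, alpha*l = -3/2, so exp(alpha B) = cosh(-3/2) + (sinh(-3/2)/(1/3))*B = cosh(3/2) + (-3*sinh(3/2))*B.
Answer: cosh(3/2) + 160*sinh(3/2)/83*γ12 + 405*sinh(3/2)/83*γ13 + 192*sinh(3/2)/83*γ14 + 300*sinh(3/2)/83*γ23 - 360*sinh(3/2)/83*γ34


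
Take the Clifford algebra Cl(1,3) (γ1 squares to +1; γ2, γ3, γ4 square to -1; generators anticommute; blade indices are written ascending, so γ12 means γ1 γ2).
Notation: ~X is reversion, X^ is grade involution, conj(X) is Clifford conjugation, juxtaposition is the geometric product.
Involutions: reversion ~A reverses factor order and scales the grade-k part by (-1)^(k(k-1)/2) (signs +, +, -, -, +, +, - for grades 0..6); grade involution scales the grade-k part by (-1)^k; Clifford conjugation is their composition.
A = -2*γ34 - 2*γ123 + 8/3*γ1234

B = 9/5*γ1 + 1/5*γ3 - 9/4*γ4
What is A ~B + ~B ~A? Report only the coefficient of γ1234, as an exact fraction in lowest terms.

first term: -9/2*γ3 - 2/5*γ4 + 2/5*γ12 - 18/5*γ23 + 6*γ123 + 8/15*γ124 - 18/5*γ134 - 24/5*γ234 + 9/2*γ1234
second term: -9/2*γ3 - 2/5*γ4 - 2/5*γ12 + 18/5*γ23 - 6*γ123 - 8/15*γ124 + 18/5*γ134 + 24/5*γ234 + 9/2*γ1234
Answer: 9


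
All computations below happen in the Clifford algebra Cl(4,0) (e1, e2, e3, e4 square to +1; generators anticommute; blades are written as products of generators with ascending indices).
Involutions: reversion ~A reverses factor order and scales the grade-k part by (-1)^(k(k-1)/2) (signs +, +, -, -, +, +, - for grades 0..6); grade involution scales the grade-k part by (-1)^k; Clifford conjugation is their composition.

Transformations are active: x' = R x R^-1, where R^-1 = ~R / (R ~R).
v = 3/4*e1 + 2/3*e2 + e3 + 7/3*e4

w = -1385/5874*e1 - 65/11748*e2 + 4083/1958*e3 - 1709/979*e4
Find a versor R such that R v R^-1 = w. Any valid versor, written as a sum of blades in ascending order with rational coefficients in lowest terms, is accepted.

Take R = v + w = 6041/11748*e1 + 2589/3916*e2 + 6041/1958*e3 + 1726/2937*e4. Because q(v) = q(w) = 1073/144, conjugation by R sends v exactly to w.
Answer: 6041/11748*e1 + 2589/3916*e2 + 6041/1958*e3 + 1726/2937*e4


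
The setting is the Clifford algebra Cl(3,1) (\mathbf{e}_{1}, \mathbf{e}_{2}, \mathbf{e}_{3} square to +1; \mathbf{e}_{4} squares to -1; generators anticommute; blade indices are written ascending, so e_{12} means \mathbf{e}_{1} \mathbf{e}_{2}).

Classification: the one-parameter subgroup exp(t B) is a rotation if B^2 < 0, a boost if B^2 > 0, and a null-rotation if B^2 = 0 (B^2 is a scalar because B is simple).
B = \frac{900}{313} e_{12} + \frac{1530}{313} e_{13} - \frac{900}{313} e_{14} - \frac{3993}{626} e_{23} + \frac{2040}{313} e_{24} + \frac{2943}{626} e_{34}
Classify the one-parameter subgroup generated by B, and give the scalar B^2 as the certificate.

B^2 term by term: the squares give (\frac{900}{313})^2*(e_{12})^2 + (\frac{1530}{313})^2*(e_{13})^2 + (-\frac{900}{313})^2*(e_{14})^2 + (-\frac{3993}{626})^2*(e_{23})^2 + (\frac{2040}{313})^2*(e_{24})^2 + (\frac{2943}{626})^2*(e_{34})^2 = \frac{810000}{97969}*(-1) + \frac{2340900}{97969}*(-1) + \frac{810000}{97969}*(+1) + \frac{15944049}{391876}*(-1) + \frac{4161600}{97969}*(+1) + \frac{8661249}{391876}*(+1) = 0 (each basis 2-blade squares to minus the product of its generators' squares); cross terms between blades sharing an index anticommute and cancel; the commuting (index-disjoint) pairs give grade-4 terms 2*c*c'*(blade product), which cancel blade by blade — e_{1234}: \frac{2648700}{97969} - \frac{6242400}{97969} + \frac{3593700}{97969} = 0 — confirming B is simple. So B^2 = 0.
Answer: null-rotation, certificate B^2 = 0. One invariant decides it: the square 0 survives every conjugation, and its sign is exactly the classification.
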